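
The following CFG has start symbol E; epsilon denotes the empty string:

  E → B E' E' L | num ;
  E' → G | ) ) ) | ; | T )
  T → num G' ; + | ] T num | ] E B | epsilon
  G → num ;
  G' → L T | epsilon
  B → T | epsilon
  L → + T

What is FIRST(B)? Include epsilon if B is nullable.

{ ], num, epsilon }

From B → T: add FIRST(T) = { ], num, epsilon } (including epsilon since T is nullable).
B → epsilon contributes epsilon.
Union: FIRST(B) = { ], num, epsilon }.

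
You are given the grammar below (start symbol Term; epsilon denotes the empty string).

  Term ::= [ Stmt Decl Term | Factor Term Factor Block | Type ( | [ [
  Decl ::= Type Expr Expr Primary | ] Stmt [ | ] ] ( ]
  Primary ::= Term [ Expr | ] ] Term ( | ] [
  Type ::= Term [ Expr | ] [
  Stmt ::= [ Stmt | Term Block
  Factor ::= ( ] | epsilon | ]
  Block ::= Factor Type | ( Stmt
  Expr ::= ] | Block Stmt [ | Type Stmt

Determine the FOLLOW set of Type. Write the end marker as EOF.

{ EOF, (, [, ] }

In Term ::= Type (: add FIRST(() = { ( }.
In Decl ::= Type Expr Expr Primary: add FIRST(Expr Expr Primary) = { (, [, ] }.
In Block ::= Factor Type: Type is at the end, add FOLLOW(Block) = { EOF, (, [, ] }.
In Expr ::= Type Stmt: add FIRST(Stmt) = { (, [, ] }.
Union: FOLLOW(Type) = { EOF, (, [, ] }.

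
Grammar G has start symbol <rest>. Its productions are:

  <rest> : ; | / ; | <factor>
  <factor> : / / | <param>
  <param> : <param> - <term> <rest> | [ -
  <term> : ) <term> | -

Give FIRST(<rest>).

{ /, ;, [ }

<rest> : ; contributes {;}.
<rest> : / ; contributes {/}.
From <rest> : <factor>: add FIRST(<factor>) = { /, [ }.
Union: FIRST(<rest>) = { /, ;, [ }.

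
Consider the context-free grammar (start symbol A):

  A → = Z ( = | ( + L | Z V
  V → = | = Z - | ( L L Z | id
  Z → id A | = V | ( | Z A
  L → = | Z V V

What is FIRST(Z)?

{ (, =, id }

Z → id A contributes {id}.
Z → = V contributes {=}.
Z → ( contributes {(}.
From Z → Z A: add FIRST(Z) = { (, =, id }.
Union: FIRST(Z) = { (, =, id }.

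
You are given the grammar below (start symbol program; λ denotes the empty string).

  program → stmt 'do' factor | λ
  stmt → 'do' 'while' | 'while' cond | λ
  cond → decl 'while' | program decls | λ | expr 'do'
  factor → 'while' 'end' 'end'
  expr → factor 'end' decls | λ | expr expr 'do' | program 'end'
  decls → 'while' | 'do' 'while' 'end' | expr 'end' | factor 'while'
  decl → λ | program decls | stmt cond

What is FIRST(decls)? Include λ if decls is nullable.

decls → 'while' contributes {'while'}.
decls → 'do' 'while' 'end' contributes {'do'}.
From decls → expr 'end': expr nullable, take FIRST(expr) ∪ {'end'} = { 'do', 'end', 'while' }.
From decls → factor 'while': add FIRST(factor) = { 'while' }.
Union: FIRST(decls) = { 'do', 'end', 'while' }.

{ 'do', 'end', 'while' }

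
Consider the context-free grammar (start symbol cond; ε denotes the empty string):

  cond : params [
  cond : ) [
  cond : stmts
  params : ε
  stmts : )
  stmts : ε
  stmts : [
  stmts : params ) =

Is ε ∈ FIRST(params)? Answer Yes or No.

params has an ε-production, so params ⇒ ε.

Yes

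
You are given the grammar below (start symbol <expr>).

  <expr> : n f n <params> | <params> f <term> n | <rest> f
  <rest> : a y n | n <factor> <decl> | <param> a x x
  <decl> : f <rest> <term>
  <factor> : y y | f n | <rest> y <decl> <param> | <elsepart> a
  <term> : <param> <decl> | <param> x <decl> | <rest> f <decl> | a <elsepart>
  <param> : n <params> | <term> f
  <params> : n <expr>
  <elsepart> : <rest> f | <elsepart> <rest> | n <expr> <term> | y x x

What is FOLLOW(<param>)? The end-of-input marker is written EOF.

{ a, f, x }

In <rest> : <param> a x x: add FIRST(a x x) = { a }.
In <factor> : <rest> y <decl> <param>: <param> is at the end, add FOLLOW(<factor>) = { f }.
In <term> : <param> <decl>: add FIRST(<decl>) = { f }.
In <term> : <param> x <decl>: add FIRST(x <decl>) = { x }.
Union: FOLLOW(<param>) = { a, f, x }.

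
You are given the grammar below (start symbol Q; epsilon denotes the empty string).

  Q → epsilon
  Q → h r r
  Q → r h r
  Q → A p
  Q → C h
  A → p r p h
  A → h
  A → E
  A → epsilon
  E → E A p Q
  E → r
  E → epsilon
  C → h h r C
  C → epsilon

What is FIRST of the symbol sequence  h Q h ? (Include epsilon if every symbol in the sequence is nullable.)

h is a terminal; add {h} and stop.

{ h }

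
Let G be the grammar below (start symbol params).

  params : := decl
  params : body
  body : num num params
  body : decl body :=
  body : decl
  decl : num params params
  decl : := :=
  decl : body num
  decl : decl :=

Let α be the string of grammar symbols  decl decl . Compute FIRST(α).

Add FIRST(decl) = { :=, num }; decl is not nullable, stop.

{ :=, num }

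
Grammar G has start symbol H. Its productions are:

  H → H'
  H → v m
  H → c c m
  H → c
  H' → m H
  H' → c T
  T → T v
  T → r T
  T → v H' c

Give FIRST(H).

From H → H': add FIRST(H') = { c, m }.
H → v m contributes {v}.
H → c c m contributes {c}.
H → c contributes {c}.
Union: FIRST(H) = { c, m, v }.

{ c, m, v }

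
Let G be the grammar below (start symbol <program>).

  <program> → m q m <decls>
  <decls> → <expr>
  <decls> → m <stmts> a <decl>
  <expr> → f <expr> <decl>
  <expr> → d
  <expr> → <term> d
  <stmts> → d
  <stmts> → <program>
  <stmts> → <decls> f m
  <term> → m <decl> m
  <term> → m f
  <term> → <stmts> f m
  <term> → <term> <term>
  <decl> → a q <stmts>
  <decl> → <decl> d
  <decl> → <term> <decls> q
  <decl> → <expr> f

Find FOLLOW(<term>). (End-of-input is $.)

In <expr> → <term> d: add FIRST(d) = { d }.
In <term> → <term> <term>: add FIRST(<term>) = { d, f, m }.
In <term> → <term> <term>: <term> is at the end, add FOLLOW(<term>) = { d, f, m }.
In <decl> → <term> <decls> q: add FIRST(<decls> q) = { d, f, m }.
Union: FOLLOW(<term>) = { d, f, m }.

{ d, f, m }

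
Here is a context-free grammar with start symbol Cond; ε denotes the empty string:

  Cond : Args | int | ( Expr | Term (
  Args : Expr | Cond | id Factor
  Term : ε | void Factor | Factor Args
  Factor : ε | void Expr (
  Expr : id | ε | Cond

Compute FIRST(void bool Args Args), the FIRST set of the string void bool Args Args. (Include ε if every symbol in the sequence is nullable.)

void is a terminal; add {void} and stop.

{ void }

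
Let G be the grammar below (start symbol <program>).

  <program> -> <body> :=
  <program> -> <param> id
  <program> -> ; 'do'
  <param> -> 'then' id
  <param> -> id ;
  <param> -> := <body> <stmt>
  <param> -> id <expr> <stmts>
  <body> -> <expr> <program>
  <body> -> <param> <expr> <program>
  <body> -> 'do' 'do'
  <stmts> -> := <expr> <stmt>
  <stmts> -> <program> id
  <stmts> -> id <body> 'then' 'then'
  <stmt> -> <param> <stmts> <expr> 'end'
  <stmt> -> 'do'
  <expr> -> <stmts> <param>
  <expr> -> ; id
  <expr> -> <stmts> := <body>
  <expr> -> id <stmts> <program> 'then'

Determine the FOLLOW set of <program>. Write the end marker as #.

<program> is the start symbol, so # ∈ FOLLOW(<program>).
In <body> -> <expr> <program>: <program> is at the end, add FOLLOW(<body>) = { 'do', 'end', 'then', :=, ;, id }.
In <body> -> <param> <expr> <program>: <program> is at the end, add FOLLOW(<body>) = { 'do', 'end', 'then', :=, ;, id }.
In <stmts> -> <program> id: add FIRST(id) = { id }.
In <expr> -> id <stmts> <program> 'then': add FIRST('then') = { 'then' }.
Union: FOLLOW(<program>) = { #, 'do', 'end', 'then', :=, ;, id }.

{ #, 'do', 'end', 'then', :=, ;, id }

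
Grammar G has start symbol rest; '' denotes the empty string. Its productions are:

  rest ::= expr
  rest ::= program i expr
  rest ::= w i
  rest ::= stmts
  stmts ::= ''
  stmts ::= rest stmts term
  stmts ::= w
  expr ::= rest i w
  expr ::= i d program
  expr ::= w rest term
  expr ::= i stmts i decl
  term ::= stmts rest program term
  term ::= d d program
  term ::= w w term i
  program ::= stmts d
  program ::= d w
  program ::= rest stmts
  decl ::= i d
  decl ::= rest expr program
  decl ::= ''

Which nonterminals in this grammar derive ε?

{ decl, program, rest, stmts }

Directly nullable (have an ''-production): stmts, decl.
rest ::= stmts with every symbol nullable, so rest is nullable.
program ::= rest stmts with every symbol nullable, so program is nullable.
No other nonterminal has a production whose RHS symbols are all nullable.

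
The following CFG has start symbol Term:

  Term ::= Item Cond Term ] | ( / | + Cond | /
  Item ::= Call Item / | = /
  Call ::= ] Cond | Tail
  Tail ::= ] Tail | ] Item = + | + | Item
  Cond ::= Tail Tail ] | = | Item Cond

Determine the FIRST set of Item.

From Item ::= Call Item /: add FIRST(Call) = { +, =, ] }.
Item ::= = / contributes {=}.
Union: FIRST(Item) = { +, =, ] }.

{ +, =, ] }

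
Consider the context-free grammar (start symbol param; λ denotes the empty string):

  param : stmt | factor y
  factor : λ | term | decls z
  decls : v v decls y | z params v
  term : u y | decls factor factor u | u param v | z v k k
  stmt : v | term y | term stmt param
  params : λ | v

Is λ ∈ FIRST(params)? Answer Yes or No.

Yes

params has an λ-production, so params ⇒ λ.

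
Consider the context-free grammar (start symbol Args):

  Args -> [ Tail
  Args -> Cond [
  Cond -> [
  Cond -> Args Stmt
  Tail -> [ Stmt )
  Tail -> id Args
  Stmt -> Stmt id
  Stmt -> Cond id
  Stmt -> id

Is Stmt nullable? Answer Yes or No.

No

No nonterminal in this grammar is nullable.
No production of Stmt has an RHS whose symbols are all nullable, so Stmt is not nullable.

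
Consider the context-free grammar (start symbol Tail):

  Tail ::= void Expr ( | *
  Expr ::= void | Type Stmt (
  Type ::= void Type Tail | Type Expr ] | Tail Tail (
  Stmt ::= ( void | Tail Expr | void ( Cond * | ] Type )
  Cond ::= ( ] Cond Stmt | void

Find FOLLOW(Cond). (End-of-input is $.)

{ (, *, ], void }

In Stmt ::= void ( Cond *: add FIRST(*) = { * }.
In Cond ::= ( ] Cond Stmt: add FIRST(Stmt) = { (, *, ], void }.
Union: FOLLOW(Cond) = { (, *, ], void }.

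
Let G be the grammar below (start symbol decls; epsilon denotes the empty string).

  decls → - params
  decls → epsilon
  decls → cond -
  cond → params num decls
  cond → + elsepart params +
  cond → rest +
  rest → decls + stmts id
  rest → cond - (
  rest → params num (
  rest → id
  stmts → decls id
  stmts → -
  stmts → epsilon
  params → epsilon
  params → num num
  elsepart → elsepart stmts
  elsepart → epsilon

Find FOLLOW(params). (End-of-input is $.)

In decls → - params: params is at the end, add FOLLOW(decls) = { $, +, -, id }.
In cond → params num decls: add FIRST(num decls) = { num }.
In cond → + elsepart params +: add FIRST(+) = { + }.
In rest → params num (: add FIRST(num () = { num }.
Union: FOLLOW(params) = { $, +, -, id, num }.

{ $, +, -, id, num }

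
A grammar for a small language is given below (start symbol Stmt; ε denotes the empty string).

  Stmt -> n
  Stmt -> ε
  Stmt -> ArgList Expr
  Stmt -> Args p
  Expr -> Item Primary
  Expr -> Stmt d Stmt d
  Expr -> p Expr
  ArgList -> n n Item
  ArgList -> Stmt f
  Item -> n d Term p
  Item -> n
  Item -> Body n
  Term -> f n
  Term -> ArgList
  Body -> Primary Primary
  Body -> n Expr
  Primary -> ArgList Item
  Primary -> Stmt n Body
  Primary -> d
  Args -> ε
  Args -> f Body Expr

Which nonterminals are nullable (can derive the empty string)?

Directly nullable (have an ε-production): Stmt, Args.
No other nonterminal has a production whose RHS symbols are all nullable.

{ Args, Stmt }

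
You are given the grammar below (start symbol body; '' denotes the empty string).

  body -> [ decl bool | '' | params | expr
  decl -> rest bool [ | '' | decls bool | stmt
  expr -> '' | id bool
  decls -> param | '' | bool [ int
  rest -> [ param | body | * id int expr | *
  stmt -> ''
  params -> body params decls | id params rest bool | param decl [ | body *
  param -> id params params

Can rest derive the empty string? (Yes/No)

Yes

rest -> body and each of body is nullable, so rest ⇒* ''.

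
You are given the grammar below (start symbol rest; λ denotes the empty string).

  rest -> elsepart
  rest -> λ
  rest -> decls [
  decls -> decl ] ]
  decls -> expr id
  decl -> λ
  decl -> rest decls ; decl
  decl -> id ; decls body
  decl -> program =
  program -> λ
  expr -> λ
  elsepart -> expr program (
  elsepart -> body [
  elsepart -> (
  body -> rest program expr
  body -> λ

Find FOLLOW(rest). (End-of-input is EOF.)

{ EOF, (, =, [, ], id }

rest is the start symbol, so EOF ∈ FOLLOW(rest).
In decl -> rest decls ; decl: add FIRST(decls ; decl) = { (, =, [, ], id }.
In body -> rest program expr: add FIRST(program expr)\{λ} = {  }.
  Since program expr is nullable, also add FOLLOW(body) = { [, ] }.
Union: FOLLOW(rest) = { EOF, (, =, [, ], id }.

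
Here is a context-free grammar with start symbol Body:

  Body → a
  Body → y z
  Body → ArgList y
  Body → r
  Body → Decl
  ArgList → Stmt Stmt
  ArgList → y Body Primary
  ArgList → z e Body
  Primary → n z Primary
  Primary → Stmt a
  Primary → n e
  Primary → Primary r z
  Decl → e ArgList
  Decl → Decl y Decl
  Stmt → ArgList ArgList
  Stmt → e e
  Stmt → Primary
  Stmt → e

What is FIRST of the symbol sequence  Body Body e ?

Add FIRST(Body) = { a, e, n, r, y, z }; Body is not nullable, stop.

{ a, e, n, r, y, z }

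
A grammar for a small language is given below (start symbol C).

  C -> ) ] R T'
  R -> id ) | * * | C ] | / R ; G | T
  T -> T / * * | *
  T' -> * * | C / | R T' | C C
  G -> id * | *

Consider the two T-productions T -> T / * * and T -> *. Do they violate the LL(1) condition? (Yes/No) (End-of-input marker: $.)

FIRST(T / * *) = { * } and FIRST(*) = { * }.
Both contain *, so the two alternatives are not disjoint — LL(1) conflict.

Yes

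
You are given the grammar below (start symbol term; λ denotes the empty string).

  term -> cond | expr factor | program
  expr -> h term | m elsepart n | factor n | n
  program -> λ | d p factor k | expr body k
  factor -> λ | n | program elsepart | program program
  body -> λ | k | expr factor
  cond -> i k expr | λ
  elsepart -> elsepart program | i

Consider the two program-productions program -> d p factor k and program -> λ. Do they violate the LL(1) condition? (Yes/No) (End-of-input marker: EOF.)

Yes

FIRST(d p factor k) = { d } and FIRST(λ) = { λ }.
The second alternative is nullable and FOLLOW(program) = { EOF, d, h, i, k, m, n } shares d with FIRST of the first — conflict.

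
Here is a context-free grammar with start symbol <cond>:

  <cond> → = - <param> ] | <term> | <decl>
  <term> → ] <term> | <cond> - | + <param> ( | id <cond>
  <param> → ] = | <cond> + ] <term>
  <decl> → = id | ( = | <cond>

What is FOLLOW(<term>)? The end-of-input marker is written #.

In <cond> → <term>: <term> is at the end, add FOLLOW(<cond>) = { #, (, +, -, ] }.
In <term> → ] <term>: <term> is at the end, add FOLLOW(<term>) = { #, (, +, -, ] }.
In <param> → <cond> + ] <term>: <term> is at the end, add FOLLOW(<param>) = { (, ] }.
Union: FOLLOW(<term>) = { #, (, +, -, ] }.

{ #, (, +, -, ] }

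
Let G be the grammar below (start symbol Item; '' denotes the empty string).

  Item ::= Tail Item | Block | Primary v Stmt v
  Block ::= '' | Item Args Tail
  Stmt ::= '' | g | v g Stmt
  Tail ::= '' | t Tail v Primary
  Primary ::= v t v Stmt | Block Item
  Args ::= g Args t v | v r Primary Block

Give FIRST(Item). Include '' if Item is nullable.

{ g, t, v, '' }

From Item ::= Tail Item: Tail, Item nullable, take FIRST(Tail) ∪ FIRST(Item) = { g, t, v }; also '' since the whole RHS is nullable.
From Item ::= Block: add FIRST(Block) = { g, t, v, '' } (including '' since Block is nullable).
From Item ::= Primary v Stmt v: Primary nullable, take FIRST(Primary) ∪ {v} = { g, t, v }.
Union: FIRST(Item) = { g, t, v, '' }.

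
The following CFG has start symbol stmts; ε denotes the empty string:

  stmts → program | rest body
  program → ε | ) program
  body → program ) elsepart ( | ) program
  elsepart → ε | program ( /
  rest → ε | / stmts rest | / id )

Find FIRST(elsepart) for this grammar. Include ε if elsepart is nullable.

elsepart → ε contributes ε.
From elsepart → program ( /: program nullable, take FIRST(program) ∪ {(} = { (, ) }.
Union: FIRST(elsepart) = { (, ), ε }.

{ (, ), ε }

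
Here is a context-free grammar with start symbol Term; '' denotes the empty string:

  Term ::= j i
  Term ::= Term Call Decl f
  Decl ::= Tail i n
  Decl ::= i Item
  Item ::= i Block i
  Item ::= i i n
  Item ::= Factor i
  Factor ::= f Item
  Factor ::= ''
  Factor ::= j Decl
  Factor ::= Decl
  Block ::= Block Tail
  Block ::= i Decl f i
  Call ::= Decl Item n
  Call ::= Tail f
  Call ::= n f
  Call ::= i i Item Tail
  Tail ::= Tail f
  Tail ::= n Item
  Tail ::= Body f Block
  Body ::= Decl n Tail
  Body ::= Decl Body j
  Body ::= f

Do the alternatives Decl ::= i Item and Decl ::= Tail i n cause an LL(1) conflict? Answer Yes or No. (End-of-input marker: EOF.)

Yes

FIRST(i Item) = { i } and FIRST(Tail i n) = { f, i, n }.
Both contain i, so the two alternatives are not disjoint — LL(1) conflict.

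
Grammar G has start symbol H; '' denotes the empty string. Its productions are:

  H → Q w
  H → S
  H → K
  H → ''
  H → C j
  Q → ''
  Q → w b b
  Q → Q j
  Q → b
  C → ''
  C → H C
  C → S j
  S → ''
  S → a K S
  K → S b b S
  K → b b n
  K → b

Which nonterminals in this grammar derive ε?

{ C, H, Q, S }

Directly nullable (have an ''-production): H, Q, C, S.
No other nonterminal has a production whose RHS symbols are all nullable.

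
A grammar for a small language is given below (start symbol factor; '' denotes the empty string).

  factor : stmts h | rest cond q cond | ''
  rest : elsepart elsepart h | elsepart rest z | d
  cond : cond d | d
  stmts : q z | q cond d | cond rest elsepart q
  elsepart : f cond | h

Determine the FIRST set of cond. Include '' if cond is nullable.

{ d }

From cond : cond d: add FIRST(cond) = { d }.
cond : d contributes {d}.
Union: FIRST(cond) = { d }.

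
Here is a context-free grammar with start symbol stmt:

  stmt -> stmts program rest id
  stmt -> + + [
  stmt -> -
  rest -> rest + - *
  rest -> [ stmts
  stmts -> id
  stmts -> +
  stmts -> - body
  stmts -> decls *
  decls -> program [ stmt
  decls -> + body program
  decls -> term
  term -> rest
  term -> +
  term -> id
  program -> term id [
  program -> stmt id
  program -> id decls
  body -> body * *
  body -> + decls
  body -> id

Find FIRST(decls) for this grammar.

{ +, -, [, id }

From decls -> program [ stmt: add FIRST(program) = { +, -, [, id }.
decls -> + body program contributes {+}.
From decls -> term: add FIRST(term) = { +, [, id }.
Union: FIRST(decls) = { +, -, [, id }.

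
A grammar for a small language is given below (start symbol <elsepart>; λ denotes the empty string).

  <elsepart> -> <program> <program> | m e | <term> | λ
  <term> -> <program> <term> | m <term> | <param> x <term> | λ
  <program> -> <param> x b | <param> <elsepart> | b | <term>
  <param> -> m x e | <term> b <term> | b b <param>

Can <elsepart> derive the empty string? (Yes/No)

Yes

<elsepart> has an λ-production, so <elsepart> ⇒ λ.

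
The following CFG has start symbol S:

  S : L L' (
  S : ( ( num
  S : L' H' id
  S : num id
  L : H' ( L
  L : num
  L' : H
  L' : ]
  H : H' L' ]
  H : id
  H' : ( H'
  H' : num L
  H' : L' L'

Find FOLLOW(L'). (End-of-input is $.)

In S : L L' (: add FIRST(() = { ( }.
In S : L' H' id: add FIRST(H' id) = { (, ], id, num }.
In H : H' L' ]: add FIRST(]) = { ] }.
In H' : L' L': add FIRST(L') = { (, ], id, num }.
In H' : L' L': L' is at the end, add FOLLOW(H') = { (, ], id, num }.
Union: FOLLOW(L') = { (, ], id, num }.

{ (, ], id, num }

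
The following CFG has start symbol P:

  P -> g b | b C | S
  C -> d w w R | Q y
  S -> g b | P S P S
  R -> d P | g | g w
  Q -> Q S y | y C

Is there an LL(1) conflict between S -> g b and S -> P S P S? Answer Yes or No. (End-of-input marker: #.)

FIRST(g b) = { g } and FIRST(P S P S) = { b, g }.
Both contain g, so the two alternatives are not disjoint — LL(1) conflict.

Yes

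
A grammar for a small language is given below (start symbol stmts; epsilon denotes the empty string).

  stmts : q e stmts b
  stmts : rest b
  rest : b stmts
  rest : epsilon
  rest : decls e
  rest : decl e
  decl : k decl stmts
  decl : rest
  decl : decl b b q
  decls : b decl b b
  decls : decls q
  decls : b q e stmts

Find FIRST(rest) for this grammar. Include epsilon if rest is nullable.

{ b, e, k, epsilon }

rest : b stmts contributes {b}.
rest : epsilon contributes epsilon.
From rest : decls e: add FIRST(decls) = { b }.
From rest : decl e: decl nullable, take FIRST(decl) ∪ {e} = { b, e, k }.
Union: FIRST(rest) = { b, e, k, epsilon }.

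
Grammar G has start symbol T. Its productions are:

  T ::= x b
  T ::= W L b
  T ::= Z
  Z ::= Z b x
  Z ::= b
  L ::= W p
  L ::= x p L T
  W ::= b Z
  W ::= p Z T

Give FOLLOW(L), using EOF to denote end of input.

{ b, p, x }

In T ::= W L b: add FIRST(b) = { b }.
In L ::= x p L T: add FIRST(T) = { b, p, x }.
Union: FOLLOW(L) = { b, p, x }.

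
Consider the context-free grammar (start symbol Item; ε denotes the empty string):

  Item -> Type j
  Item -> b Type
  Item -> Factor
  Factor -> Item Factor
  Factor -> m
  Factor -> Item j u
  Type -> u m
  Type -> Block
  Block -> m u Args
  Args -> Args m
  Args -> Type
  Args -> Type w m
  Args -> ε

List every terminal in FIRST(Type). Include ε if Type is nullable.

Type -> u m contributes {u}.
From Type -> Block: add FIRST(Block) = { m }.
Union: FIRST(Type) = { m, u }.

{ m, u }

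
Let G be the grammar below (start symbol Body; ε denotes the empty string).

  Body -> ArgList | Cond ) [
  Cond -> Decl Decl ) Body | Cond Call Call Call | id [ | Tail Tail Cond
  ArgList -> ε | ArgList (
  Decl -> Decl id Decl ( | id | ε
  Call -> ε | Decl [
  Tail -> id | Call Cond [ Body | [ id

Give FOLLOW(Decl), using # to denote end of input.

In Cond -> Decl Decl ) Body: add FIRST(Decl ) Body) = { ), id }.
In Cond -> Decl Decl ) Body: add FIRST() Body) = { ) }.
In Decl -> Decl id Decl (: add FIRST(id Decl () = { id }.
In Decl -> Decl id Decl (: add FIRST(() = { ( }.
In Call -> Decl [: add FIRST([) = { [ }.
Union: FOLLOW(Decl) = { (, ), [, id }.

{ (, ), [, id }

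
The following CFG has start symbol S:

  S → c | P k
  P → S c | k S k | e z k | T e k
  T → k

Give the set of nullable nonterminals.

No nonterminal has an empty production or an RHS whose symbols are all nullable.

{ } (none)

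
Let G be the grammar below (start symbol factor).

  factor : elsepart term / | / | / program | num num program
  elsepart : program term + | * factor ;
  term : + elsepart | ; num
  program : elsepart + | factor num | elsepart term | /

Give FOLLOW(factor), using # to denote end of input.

factor is the start symbol, so # ∈ FOLLOW(factor).
In elsepart : * factor ;: add FIRST(;) = { ; }.
In program : factor num: add FIRST(num) = { num }.
Union: FOLLOW(factor) = { #, ;, num }.

{ #, ;, num }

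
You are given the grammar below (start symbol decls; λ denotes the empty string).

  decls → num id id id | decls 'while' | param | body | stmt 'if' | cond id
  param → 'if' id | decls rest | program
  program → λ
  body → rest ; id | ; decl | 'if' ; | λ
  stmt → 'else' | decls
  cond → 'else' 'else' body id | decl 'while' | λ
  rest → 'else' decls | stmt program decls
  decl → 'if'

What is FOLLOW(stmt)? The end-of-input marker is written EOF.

{ EOF, 'else', 'if', 'while', ;, id, num }

In decls → stmt 'if': add FIRST('if') = { 'if' }.
In rest → stmt program decls: add FIRST(program decls)\{λ} = { 'else', 'if', 'while', ;, id, num }.
  Since program decls is nullable, also add FOLLOW(rest) = { EOF, 'else', 'if', 'while', ;, id, num }.
Union: FOLLOW(stmt) = { EOF, 'else', 'if', 'while', ;, id, num }.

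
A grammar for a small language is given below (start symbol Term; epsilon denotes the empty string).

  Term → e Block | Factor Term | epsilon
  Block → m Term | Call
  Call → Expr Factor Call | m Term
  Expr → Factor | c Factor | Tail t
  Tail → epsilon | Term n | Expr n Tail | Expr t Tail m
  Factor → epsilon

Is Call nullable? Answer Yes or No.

Nullable nonterminals: Expr, Factor, Tail, Term.
No production of Call has an RHS whose symbols are all nullable, so Call is not nullable.

No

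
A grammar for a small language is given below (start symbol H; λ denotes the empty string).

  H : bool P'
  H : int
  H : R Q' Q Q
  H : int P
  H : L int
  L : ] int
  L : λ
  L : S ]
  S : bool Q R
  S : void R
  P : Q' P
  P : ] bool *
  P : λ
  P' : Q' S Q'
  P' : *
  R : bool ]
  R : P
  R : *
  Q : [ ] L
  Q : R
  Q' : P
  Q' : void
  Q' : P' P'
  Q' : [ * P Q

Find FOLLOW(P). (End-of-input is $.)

In H : int P: P is at the end, add FOLLOW(H) = { $ }.
In P : Q' P: P is at the end, add FOLLOW(P) = { $, *, [, ], bool, void }.
In R : P: P is at the end, add FOLLOW(R) = { $, *, [, ], bool, void }.
In Q' : P: P is at the end, add FOLLOW(Q') = { $, *, [, ], bool, void }.
In Q' : [ * P Q: add FIRST(Q)\{λ} = { *, [, ], bool, void }.
  Since Q is nullable, also add FOLLOW(Q') = { $, *, [, ], bool, void }.
Union: FOLLOW(P) = { $, *, [, ], bool, void }.

{ $, *, [, ], bool, void }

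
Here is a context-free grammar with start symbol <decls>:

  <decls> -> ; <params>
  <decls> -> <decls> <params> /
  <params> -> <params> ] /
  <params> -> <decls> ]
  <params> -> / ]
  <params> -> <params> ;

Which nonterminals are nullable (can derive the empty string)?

No nonterminal has an empty production or an RHS whose symbols are all nullable.

{ } (none)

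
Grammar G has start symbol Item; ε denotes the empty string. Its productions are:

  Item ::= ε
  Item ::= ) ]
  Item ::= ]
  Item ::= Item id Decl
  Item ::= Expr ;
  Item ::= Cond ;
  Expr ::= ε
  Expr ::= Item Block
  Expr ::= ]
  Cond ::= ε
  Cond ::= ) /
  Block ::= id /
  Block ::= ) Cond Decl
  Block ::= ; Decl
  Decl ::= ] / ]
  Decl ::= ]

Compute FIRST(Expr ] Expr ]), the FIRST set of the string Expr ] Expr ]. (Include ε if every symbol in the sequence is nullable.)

{ ), ;, ], id }

Add FIRST(Expr)\{ε} = { ), ;, ], id }; Expr is nullable, continue.
] is a terminal; add {]} and stop.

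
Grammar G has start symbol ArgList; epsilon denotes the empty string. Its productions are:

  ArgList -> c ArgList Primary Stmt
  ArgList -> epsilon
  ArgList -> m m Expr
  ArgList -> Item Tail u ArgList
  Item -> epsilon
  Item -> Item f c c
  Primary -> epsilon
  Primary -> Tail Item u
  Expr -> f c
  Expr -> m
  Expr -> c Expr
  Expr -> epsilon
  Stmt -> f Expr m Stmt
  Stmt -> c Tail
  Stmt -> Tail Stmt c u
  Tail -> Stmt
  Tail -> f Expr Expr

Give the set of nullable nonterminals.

{ ArgList, Expr, Item, Primary }

Directly nullable (have an epsilon-production): ArgList, Item, Primary, Expr.
No other nonterminal has a production whose RHS symbols are all nullable.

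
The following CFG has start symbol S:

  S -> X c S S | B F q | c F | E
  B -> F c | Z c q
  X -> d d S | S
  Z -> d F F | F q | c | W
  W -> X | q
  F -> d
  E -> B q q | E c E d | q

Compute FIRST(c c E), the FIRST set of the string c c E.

c is a terminal; add {c} and stop.

{ c }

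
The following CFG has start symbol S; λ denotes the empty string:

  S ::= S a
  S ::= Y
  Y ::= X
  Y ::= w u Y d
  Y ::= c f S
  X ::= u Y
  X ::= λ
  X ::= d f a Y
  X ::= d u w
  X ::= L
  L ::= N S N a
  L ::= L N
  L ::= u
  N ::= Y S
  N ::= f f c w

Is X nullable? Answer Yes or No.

X has an λ-production, so X ⇒ λ.

Yes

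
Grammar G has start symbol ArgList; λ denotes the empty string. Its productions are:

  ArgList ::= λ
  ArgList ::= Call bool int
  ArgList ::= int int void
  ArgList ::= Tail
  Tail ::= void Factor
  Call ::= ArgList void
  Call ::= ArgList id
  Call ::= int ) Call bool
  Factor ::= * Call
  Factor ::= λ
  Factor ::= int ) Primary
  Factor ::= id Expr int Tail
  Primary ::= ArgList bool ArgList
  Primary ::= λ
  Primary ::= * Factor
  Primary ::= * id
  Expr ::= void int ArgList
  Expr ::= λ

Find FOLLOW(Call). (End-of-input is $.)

{ $, bool, id, int, void }

In ArgList ::= Call bool int: add FIRST(bool int) = { bool }.
In Call ::= int ) Call bool: add FIRST(bool) = { bool }.
In Factor ::= * Call: Call is at the end, add FOLLOW(Factor) = { $, bool, id, int, void }.
Union: FOLLOW(Call) = { $, bool, id, int, void }.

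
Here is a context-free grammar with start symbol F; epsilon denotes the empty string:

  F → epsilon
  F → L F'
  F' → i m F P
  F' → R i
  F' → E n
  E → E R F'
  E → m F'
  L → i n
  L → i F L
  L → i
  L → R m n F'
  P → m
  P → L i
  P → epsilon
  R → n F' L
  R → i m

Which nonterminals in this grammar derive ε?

{ F, P }

Directly nullable (have an epsilon-production): F, P.
No other nonterminal has a production whose RHS symbols are all nullable.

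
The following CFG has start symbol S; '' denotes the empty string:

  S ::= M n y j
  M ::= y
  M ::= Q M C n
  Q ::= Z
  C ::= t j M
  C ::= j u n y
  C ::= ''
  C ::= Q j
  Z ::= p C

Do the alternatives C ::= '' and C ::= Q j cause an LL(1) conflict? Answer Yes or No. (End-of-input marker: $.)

Yes

FIRST('') = { '' } and FIRST(Q j) = { p }.
The first alternative is nullable and FOLLOW(C) = { j, n, p, y } shares p with FIRST of the second — conflict.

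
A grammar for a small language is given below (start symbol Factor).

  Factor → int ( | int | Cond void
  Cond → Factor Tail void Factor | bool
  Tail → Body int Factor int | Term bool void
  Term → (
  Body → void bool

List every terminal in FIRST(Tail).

{ (, void }

From Tail → Body int Factor int: add FIRST(Body) = { void }.
From Tail → Term bool void: add FIRST(Term) = { ( }.
Union: FIRST(Tail) = { (, void }.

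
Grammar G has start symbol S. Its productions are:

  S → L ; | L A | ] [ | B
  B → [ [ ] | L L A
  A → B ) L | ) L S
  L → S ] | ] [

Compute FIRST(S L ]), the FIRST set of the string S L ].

Add FIRST(S) = { [, ] }; S is not nullable, stop.

{ [, ] }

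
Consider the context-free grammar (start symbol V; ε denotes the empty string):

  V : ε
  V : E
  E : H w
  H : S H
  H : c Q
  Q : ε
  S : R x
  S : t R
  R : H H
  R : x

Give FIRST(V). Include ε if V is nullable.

V : ε contributes ε.
From V : E: add FIRST(E) = { c, t, x }.
Union: FIRST(V) = { c, t, x, ε }.

{ c, t, x, ε }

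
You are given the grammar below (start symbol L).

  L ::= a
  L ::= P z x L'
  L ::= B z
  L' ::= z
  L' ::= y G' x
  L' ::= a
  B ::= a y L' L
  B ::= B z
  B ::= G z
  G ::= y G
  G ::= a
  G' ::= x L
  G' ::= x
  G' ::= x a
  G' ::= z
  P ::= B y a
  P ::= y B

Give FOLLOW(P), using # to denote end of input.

{ z }

In L ::= P z x L': add FIRST(z x L') = { z }.
Union: FOLLOW(P) = { z }.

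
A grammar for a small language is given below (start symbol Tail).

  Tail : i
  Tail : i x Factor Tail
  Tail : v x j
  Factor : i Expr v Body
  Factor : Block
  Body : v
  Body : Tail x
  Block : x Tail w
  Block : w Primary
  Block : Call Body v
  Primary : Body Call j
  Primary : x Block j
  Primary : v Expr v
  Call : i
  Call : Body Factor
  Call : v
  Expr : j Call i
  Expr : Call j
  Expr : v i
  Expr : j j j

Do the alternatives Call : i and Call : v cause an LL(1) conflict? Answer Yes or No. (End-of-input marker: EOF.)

No

FIRST(i) = { i } and FIRST(v) = { v }.
The FIRST sets are disjoint and neither alternative is nullable — no conflict.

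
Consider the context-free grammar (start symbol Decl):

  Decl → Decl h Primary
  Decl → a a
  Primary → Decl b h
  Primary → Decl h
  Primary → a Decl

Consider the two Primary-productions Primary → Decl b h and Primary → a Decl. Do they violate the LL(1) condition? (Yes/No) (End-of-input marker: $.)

FIRST(Decl b h) = { a } and FIRST(a Decl) = { a }.
Both contain a, so the two alternatives are not disjoint — LL(1) conflict.

Yes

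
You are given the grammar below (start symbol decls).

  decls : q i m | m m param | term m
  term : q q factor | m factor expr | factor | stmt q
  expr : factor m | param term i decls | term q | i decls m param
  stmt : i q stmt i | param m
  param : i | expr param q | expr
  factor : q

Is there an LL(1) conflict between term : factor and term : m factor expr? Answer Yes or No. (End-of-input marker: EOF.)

FIRST(factor) = { q } and FIRST(m factor expr) = { m }.
The FIRST sets are disjoint and neither alternative is nullable — no conflict.

No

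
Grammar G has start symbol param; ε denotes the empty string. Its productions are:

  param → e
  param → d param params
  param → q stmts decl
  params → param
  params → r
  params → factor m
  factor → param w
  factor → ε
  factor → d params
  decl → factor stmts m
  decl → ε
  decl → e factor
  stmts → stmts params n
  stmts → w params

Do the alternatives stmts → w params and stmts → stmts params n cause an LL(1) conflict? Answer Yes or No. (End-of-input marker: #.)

Yes

FIRST(w params) = { w } and FIRST(stmts params n) = { w }.
Both contain w, so the two alternatives are not disjoint — LL(1) conflict.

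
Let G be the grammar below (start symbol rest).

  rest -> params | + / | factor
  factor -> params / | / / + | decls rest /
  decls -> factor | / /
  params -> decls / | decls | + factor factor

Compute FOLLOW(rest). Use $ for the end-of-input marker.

{ $, / }

rest is the start symbol, so $ ∈ FOLLOW(rest).
In factor -> decls rest /: add FIRST(/) = { / }.
Union: FOLLOW(rest) = { $, / }.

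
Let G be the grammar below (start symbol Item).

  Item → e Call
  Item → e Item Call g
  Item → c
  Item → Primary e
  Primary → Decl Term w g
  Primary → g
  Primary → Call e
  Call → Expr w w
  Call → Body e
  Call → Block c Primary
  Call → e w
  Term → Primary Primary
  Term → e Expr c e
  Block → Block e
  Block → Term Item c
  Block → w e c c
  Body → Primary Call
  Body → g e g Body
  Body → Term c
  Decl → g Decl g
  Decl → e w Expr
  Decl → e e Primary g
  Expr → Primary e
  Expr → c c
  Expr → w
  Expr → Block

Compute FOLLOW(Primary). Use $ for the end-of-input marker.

In Item → Primary e: add FIRST(e) = { e }.
In Call → Block c Primary: Primary is at the end, add FOLLOW(Call) = { $, c, e, g, w }.
In Term → Primary Primary: add FIRST(Primary) = { c, e, g, w }.
In Term → Primary Primary: Primary is at the end, add FOLLOW(Term) = { c, e, g, w }.
In Body → Primary Call: add FIRST(Call) = { c, e, g, w }.
In Decl → e e Primary g: add FIRST(g) = { g }.
In Expr → Primary e: add FIRST(e) = { e }.
Union: FOLLOW(Primary) = { $, c, e, g, w }.

{ $, c, e, g, w }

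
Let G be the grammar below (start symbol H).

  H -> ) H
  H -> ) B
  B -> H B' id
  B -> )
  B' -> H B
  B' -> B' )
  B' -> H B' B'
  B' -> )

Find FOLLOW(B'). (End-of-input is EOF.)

In B -> H B' id: add FIRST(id) = { id }.
In B' -> B' ): add FIRST()) = { ) }.
In B' -> H B' B': add FIRST(B') = { ) }.
In B' -> H B' B': B' is at the end, add FOLLOW(B') = { ), id }.
Union: FOLLOW(B') = { ), id }.

{ ), id }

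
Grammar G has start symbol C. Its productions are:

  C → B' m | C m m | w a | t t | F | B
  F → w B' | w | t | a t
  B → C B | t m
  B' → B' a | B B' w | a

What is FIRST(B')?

{ a, t, w }

From B' → B' a: add FIRST(B') = { a, t, w }.
From B' → B B' w: add FIRST(B) = { a, t, w }.
B' → a contributes {a}.
Union: FIRST(B') = { a, t, w }.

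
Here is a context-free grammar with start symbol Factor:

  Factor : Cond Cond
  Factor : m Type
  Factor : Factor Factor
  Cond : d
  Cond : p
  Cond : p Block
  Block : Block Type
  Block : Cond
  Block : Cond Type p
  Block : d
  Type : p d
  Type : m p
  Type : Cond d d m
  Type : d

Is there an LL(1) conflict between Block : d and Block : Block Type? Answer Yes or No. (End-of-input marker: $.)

Yes

FIRST(d) = { d } and FIRST(Block Type) = { d, p }.
Both contain d, so the two alternatives are not disjoint — LL(1) conflict.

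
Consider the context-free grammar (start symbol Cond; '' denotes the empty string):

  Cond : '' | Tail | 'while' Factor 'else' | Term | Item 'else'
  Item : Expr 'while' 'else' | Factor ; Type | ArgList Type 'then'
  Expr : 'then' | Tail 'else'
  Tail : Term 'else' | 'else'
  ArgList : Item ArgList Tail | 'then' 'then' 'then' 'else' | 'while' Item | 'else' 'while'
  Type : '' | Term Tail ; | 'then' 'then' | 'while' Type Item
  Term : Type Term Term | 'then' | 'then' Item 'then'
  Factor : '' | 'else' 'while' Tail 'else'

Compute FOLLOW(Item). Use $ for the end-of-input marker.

{ 'else', 'then', 'while', ; }

In Cond : Item 'else': add FIRST('else') = { 'else' }.
In ArgList : Item ArgList Tail: add FIRST(ArgList Tail) = { 'else', 'then', 'while', ; }.
In ArgList : 'while' Item: Item is at the end, add FOLLOW(ArgList) = { 'else', 'then', 'while' }.
In Type : 'while' Type Item: Item is at the end, add FOLLOW(Type) = { 'else', 'then', 'while', ; }.
In Term : 'then' Item 'then': add FIRST('then') = { 'then' }.
Union: FOLLOW(Item) = { 'else', 'then', 'while', ; }.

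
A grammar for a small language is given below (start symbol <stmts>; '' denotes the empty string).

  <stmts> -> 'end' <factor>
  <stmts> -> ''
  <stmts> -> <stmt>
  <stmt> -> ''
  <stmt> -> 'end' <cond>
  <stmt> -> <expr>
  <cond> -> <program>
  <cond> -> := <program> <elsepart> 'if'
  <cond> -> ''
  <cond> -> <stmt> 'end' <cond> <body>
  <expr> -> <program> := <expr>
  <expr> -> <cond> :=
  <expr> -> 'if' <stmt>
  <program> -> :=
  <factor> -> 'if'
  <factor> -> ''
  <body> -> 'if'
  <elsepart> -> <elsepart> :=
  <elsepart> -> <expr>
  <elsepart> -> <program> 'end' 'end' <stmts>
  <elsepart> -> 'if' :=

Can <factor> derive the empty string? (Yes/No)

<factor> has an ''-production, so <factor> ⇒ ''.

Yes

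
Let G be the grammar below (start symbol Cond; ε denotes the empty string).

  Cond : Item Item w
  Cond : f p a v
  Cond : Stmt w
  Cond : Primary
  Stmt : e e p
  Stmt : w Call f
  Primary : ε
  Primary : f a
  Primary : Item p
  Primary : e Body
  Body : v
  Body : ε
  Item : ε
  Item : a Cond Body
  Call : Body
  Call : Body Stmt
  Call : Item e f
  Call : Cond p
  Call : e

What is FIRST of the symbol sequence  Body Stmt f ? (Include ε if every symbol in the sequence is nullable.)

Add FIRST(Body)\{ε} = { v }; Body is nullable, continue.
Add FIRST(Stmt) = { e, w }; Stmt is not nullable, stop.

{ e, v, w }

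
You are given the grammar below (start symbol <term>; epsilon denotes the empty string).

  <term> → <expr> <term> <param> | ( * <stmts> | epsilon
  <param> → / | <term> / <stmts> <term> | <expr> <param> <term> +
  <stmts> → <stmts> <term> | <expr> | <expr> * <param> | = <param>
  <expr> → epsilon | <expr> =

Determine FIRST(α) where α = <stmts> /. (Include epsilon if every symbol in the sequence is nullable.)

Add FIRST(<stmts>)\{epsilon} = { (, *, /, = }; <stmts> is nullable, continue.
/ is a terminal; add {/} and stop.

{ (, *, /, = }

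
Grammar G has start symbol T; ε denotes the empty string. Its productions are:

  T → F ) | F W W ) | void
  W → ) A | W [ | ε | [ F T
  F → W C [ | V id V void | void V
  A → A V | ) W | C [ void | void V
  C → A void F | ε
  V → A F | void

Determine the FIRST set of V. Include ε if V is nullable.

{ ), [, void }

From V → A F: add FIRST(A) = { ), [, void }.
V → void contributes {void}.
Union: FIRST(V) = { ), [, void }.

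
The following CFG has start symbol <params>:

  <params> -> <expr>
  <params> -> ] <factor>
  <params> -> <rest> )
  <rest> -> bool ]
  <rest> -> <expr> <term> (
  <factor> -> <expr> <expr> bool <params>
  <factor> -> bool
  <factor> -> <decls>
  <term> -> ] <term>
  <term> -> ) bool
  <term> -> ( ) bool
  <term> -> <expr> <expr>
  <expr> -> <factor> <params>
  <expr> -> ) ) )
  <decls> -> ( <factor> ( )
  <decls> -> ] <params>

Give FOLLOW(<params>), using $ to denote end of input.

<params> is the start symbol, so $ ∈ FOLLOW(<params>).
In <factor> -> <expr> <expr> bool <params>: <params> is at the end, add FOLLOW(<factor>) = { $, (, ), ], bool }.
In <expr> -> <factor> <params>: <params> is at the end, add FOLLOW(<expr>) = { $, (, ), ], bool }.
In <decls> -> ] <params>: <params> is at the end, add FOLLOW(<decls>) = { $, (, ), ], bool }.
Union: FOLLOW(<params>) = { $, (, ), ], bool }.

{ $, (, ), ], bool }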